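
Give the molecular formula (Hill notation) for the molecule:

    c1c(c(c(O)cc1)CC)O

C8H10O2

Heavy atoms from the SMILES: 8 C, 2 O.
Implicit hydrogens by atom environment:
  3 × C (aromatic): 1 H each → 3
  3 × C (aromatic): no H
  2 × O: 1 H each → 2
  1 × C: 3 H
  1 × C: 2 H
  Total hydrogens = 10.
Molecular formula: C8H10O2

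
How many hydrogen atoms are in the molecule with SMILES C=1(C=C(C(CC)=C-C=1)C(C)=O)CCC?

18

Hydrogens are implicit in SMILES; fill each atom to its normal valence:
  3 × C: 3 H each → 9
  3 × C: 2 H each → 6
  3 × C (aromatic): 1 H each → 3
  3 × C (aromatic): no H
  1 × C: no H
  1 × O: no H
  Total hydrogens = 18.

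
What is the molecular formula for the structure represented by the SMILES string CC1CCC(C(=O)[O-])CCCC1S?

Heavy atoms from the SMILES: 10 C, 2 O, 1 S.
Implicit hydrogens by atom environment:
  5 × C: 2 H each → 10
  3 × C: 1 H each → 3
  1 × C: 3 H
  1 × C: no H
  1 × O: no H
  1 × O (charge -1): no H
  1 × S: 1 H
  Total hydrogens = 17.
Net charge -1.
Molecular formula: C10H17O2S-

C10H17O2S-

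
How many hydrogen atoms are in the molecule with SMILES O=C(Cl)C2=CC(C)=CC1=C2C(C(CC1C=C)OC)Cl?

Hydrogens are implicit in SMILES; fill each atom to its normal valence:
  4 × C: 1 H each → 4
  4 × C (aromatic): no H
  2 × C: 3 H each → 6
  2 × C: 2 H each → 4
  2 × C (aromatic): 1 H each → 2
  2 × Cl: no H
  2 × O: no H
  1 × C: no H
  Total hydrogens = 16.

16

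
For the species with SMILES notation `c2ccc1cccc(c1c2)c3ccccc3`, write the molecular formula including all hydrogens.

Heavy atoms from the SMILES: 16 C.
Implicit hydrogens by atom environment:
  12 × C (aromatic): 1 H each → 12
  4 × C (aromatic): no H
  Total hydrogens = 12.
Molecular formula: C16H12

C16H12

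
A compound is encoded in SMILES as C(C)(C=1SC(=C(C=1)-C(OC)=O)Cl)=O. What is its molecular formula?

C8H7ClO3S

Heavy atoms from the SMILES: 8 C, 1 Cl, 3 O, 1 S.
Implicit hydrogens by atom environment:
  3 × C (aromatic): no H
  3 × O: no H
  2 × C: 3 H each → 6
  2 × C: no H
  1 × C (aromatic): 1 H
  1 × Cl: no H
  1 × S (aromatic): no H
  Total hydrogens = 7.
Molecular formula: C8H7ClO3S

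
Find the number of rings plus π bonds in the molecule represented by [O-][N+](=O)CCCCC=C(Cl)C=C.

Molecular formula from the SMILES: C8H12ClNO2.
DoU = (2C + 2 + N − H − X)/2 = (2·8 + 2 + 1 − 12 − 1)/2 = 6/2 = 3.
(Structurally: 0 ring(s) + 3 π bond(s) = 3.)

3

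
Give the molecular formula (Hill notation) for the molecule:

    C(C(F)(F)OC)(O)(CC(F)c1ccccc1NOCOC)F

Heavy atoms from the SMILES: 13 C, 4 F, 1 N, 4 O.
Implicit hydrogens by atom environment:
  4 × C (aromatic): 1 H each → 4
  4 × F: no H
  3 × O: no H
  2 × C: 3 H each → 6
  2 × C: 2 H each → 4
  2 × C: no H
  2 × C (aromatic): no H
  1 × C: 1 H
  1 × N: 1 H
  1 × O: 1 H
  Total hydrogens = 17.
Molecular formula: C13H17F4NO4

C13H17F4NO4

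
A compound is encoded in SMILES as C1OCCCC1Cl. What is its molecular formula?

Heavy atoms from the SMILES: 5 C, 1 Cl, 1 O.
Implicit hydrogens by atom environment:
  4 × C: 2 H each → 8
  1 × C: 1 H
  1 × Cl: no H
  1 × O: no H
  Total hydrogens = 9.
Molecular formula: C5H9ClO

C5H9ClO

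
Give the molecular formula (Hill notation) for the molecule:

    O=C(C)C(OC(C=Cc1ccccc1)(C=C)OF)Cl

Heavy atoms from the SMILES: 14 C, 1 Cl, 1 F, 3 O.
Implicit hydrogens by atom environment:
  5 × C (aromatic): 1 H each → 5
  4 × C: 1 H each → 4
  3 × O: no H
  2 × C: no H
  1 × C: 3 H
  1 × C: 2 H
  1 × C (aromatic): no H
  1 × Cl: no H
  1 × F: no H
  Total hydrogens = 14.
Molecular formula: C14H14ClFO3

C14H14ClFO3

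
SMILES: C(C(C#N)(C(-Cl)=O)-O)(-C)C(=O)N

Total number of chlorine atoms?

The symbol for chlorine appears 1 time in the SMILES.

1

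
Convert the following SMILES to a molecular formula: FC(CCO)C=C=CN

C6H10FNO

Heavy atoms from the SMILES: 6 C, 1 F, 1 N, 1 O.
Implicit hydrogens by atom environment:
  3 × C: 1 H each → 3
  2 × C: 2 H each → 4
  1 × C: no H
  1 × F: no H
  1 × N: 2 H
  1 × O: 1 H
  Total hydrogens = 10.
Molecular formula: C6H10FNO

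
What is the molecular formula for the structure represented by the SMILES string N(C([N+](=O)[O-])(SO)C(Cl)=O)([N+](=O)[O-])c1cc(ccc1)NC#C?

C10H7ClN4O6S

Heavy atoms from the SMILES: 10 C, 1 Cl, 4 N, 6 O, 1 S.
Implicit hydrogens by atom environment:
  4 × C (aromatic): 1 H each → 4
  3 × C: no H
  3 × O: no H
  2 × C (aromatic): no H
  2 × N (charge +1): no H
  2 × O (charge -1): no H
  1 × C: 1 H
  1 × Cl: no H
  1 × N: 1 H
  1 × N: no H
  1 × O: 1 H
  1 × S: no H
  Total hydrogens = 7.
Molecular formula: C10H7ClN4O6S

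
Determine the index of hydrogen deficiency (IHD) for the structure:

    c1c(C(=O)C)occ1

Molecular formula from the SMILES: C6H6O2.
DoU = (2C + 2 + N − H − X)/2 = (2·6 + 2 + 0 − 6 − 0)/2 = 8/2 = 4.
(Structurally: 1 ring(s) + 3 π bond(s) = 4.)

4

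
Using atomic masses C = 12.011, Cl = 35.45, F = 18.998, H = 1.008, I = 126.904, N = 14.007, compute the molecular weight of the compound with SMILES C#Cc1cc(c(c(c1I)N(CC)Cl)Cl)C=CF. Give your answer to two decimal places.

Molecular formula: C12H9Cl2FIN.
M = 12×12.011 + 2×35.45 + 1×18.998 + 9×1.008 + 1×126.904 + 1×14.007 = 384.01 g/mol.

384.01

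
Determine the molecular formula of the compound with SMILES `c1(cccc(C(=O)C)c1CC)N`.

Heavy atoms from the SMILES: 10 C, 1 N, 1 O.
Implicit hydrogens by atom environment:
  3 × C (aromatic): 1 H each → 3
  3 × C (aromatic): no H
  2 × C: 3 H each → 6
  1 × C: 2 H
  1 × C: no H
  1 × N: 2 H
  1 × O: no H
  Total hydrogens = 13.
Molecular formula: C10H13NO

C10H13NO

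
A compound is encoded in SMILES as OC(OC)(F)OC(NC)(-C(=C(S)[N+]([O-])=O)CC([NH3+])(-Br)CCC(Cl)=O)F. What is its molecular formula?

C11H18BrClF2N3O6S+

Heavy atoms from the SMILES: 1 Br, 11 C, 1 Cl, 2 F, 3 N, 6 O, 1 S.
Implicit hydrogens by atom environment:
  6 × C: no H
  4 × O: no H
  3 × C: 2 H each → 6
  2 × C: 3 H each → 6
  2 × F: no H
  1 × Br: no H
  1 × Cl: no H
  1 × N (charge +1): 3 H
  1 × N: 1 H
  1 × N (charge +1): no H
  1 × O: 1 H
  1 × O (charge -1): no H
  1 × S: 1 H
  Total hydrogens = 18.
Net charge +1.
Molecular formula: C11H18BrClF2N3O6S+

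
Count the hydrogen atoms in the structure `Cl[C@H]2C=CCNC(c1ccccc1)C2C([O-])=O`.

13

Hydrogens are implicit in SMILES; fill each atom to its normal valence:
  5 × C: 1 H each → 5
  5 × C (aromatic): 1 H each → 5
  1 × C: 2 H
  1 × C: no H
  1 × C (aromatic): no H
  1 × Cl: no H
  1 × N: 1 H
  1 × O: no H
  1 × O (charge -1): no H
  Total hydrogens = 13.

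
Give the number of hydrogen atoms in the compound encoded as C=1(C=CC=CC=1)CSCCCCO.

16

Hydrogens are implicit in SMILES; fill each atom to its normal valence:
  5 × C: 2 H each → 10
  5 × C (aromatic): 1 H each → 5
  1 × C (aromatic): no H
  1 × O: 1 H
  1 × S: no H
  Total hydrogens = 16.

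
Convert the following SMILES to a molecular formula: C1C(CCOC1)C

Heavy atoms from the SMILES: 6 C, 1 O.
Implicit hydrogens by atom environment:
  4 × C: 2 H each → 8
  1 × C: 3 H
  1 × C: 1 H
  1 × O: no H
  Total hydrogens = 12.
Molecular formula: C6H12O

C6H12O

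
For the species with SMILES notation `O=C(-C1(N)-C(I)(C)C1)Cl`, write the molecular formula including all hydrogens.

C5H7ClINO

Heavy atoms from the SMILES: 5 C, 1 Cl, 1 I, 1 N, 1 O.
Implicit hydrogens by atom environment:
  3 × C: no H
  1 × C: 3 H
  1 × C: 2 H
  1 × Cl: no H
  1 × I: no H
  1 × N: 2 H
  1 × O: no H
  Total hydrogens = 7.
Molecular formula: C5H7ClINO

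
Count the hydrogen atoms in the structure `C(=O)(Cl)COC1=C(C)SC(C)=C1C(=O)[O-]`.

Hydrogens are implicit in SMILES; fill each atom to its normal valence:
  4 × C (aromatic): no H
  3 × O: no H
  2 × C: 3 H each → 6
  2 × C: no H
  1 × C: 2 H
  1 × Cl: no H
  1 × O (charge -1): no H
  1 × S (aromatic): no H
  Total hydrogens = 8.

8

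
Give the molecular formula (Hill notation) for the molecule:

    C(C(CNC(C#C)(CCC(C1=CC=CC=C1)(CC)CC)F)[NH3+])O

Heavy atoms from the SMILES: 19 C, 1 F, 2 N, 1 O.
Implicit hydrogens by atom environment:
  6 × C: 2 H each → 12
  5 × C (aromatic): 1 H each → 5
  3 × C: no H
  2 × C: 3 H each → 6
  2 × C: 1 H each → 2
  1 × C (aromatic): no H
  1 × F: no H
  1 × N (charge +1): 3 H
  1 × N: 1 H
  1 × O: 1 H
  Total hydrogens = 30.
Net charge +1.
Molecular formula: C19H30FN2O+

C19H30FN2O+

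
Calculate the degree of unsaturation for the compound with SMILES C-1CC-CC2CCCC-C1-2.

Molecular formula from the SMILES: C10H18.
DoU = (2C + 2 + N − H − X)/2 = (2·10 + 2 + 0 − 18 − 0)/2 = 4/2 = 2.
(Structurally: 2 ring(s) + 0 π bond(s) = 2.)

2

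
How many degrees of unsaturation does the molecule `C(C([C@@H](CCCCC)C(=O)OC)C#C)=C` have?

4

Molecular formula from the SMILES: C13H20O2.
DoU = (2C + 2 + N − H − X)/2 = (2·13 + 2 + 0 − 20 − 0)/2 = 8/2 = 4.
(Structurally: 0 ring(s) + 4 π bond(s) = 4.)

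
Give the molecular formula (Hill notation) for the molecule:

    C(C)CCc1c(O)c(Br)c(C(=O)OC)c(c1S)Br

C12H14Br2O3S

Heavy atoms from the SMILES: 2 Br, 12 C, 3 O, 1 S.
Implicit hydrogens by atom environment:
  6 × C (aromatic): no H
  3 × C: 2 H each → 6
  2 × Br: no H
  2 × C: 3 H each → 6
  2 × O: no H
  1 × C: no H
  1 × O: 1 H
  1 × S: 1 H
  Total hydrogens = 14.
Molecular formula: C12H14Br2O3S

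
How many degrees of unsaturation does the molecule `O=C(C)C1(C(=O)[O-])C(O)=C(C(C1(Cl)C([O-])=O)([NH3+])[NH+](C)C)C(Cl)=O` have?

6

Molecular formula from the SMILES: C12H14Cl2N2O7.
DoU = (2C + 2 + N − H − X)/2 = (2·12 + 2 + 2 − 14 − 2)/2 = 12/2 = 6.
(Structurally: 1 ring(s) + 5 π bond(s) = 6.)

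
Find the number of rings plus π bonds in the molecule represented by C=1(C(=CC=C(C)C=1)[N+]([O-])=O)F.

Molecular formula from the SMILES: C7H6FNO2.
DoU = (2C + 2 + N − H − X)/2 = (2·7 + 2 + 1 − 6 − 1)/2 = 10/2 = 5.
(Structurally: 1 ring(s) + 4 π bond(s) = 5.)

5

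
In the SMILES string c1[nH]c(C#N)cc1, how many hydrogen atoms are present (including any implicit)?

4

Hydrogens are implicit in SMILES; fill each atom to its normal valence:
  3 × C (aromatic): 1 H each → 3
  1 × C (aromatic): no H
  1 × C: no H
  1 × N (aromatic): 1 H
  1 × N: no H
  Total hydrogens = 4.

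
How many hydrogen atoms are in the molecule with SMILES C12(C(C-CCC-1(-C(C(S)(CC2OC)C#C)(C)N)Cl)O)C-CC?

28

Hydrogens are implicit in SMILES; fill each atom to its normal valence:
  6 × C: 2 H each → 12
  5 × C: no H
  3 × C: 3 H each → 9
  3 × C: 1 H each → 3
  1 × Cl: no H
  1 × N: 2 H
  1 × O: 1 H
  1 × O: no H
  1 × S: 1 H
  Total hydrogens = 28.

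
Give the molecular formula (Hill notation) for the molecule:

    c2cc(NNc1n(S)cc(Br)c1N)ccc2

C10H11BrN4S

Heavy atoms from the SMILES: 1 Br, 10 C, 4 N, 1 S.
Implicit hydrogens by atom environment:
  6 × C (aromatic): 1 H each → 6
  4 × C (aromatic): no H
  2 × N: 1 H each → 2
  1 × Br: no H
  1 × N: 2 H
  1 × N (aromatic): no H
  1 × S: 1 H
  Total hydrogens = 11.
Molecular formula: C10H11BrN4S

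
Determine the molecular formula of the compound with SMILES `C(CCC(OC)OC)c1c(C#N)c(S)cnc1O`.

C12H16N2O3S

Heavy atoms from the SMILES: 12 C, 2 N, 3 O, 1 S.
Implicit hydrogens by atom environment:
  4 × C (aromatic): no H
  3 × C: 2 H each → 6
  2 × C: 3 H each → 6
  2 × O: no H
  1 × C (aromatic): 1 H
  1 × C: 1 H
  1 × C: no H
  1 × N (aromatic): no H
  1 × N: no H
  1 × O: 1 H
  1 × S: 1 H
  Total hydrogens = 16.
Molecular formula: C12H16N2O3S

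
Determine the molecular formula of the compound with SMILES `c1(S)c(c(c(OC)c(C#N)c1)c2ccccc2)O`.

C14H11NO2S

Heavy atoms from the SMILES: 14 C, 1 N, 2 O, 1 S.
Implicit hydrogens by atom environment:
  6 × C (aromatic): 1 H each → 6
  6 × C (aromatic): no H
  1 × C: 3 H
  1 × C: no H
  1 × N: no H
  1 × O: 1 H
  1 × O: no H
  1 × S: 1 H
  Total hydrogens = 11.
Molecular formula: C14H11NO2S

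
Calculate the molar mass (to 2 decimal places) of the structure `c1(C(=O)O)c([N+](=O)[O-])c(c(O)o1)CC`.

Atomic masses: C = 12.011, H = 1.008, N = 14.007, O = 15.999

Molecular formula: C7H7NO6.
M = 7×12.011 + 7×1.008 + 1×14.007 + 6×15.999 = 201.13 g/mol.

201.13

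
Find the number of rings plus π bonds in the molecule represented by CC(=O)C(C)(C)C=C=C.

Molecular formula from the SMILES: C8H12O.
DoU = (2C + 2 + N − H − X)/2 = (2·8 + 2 + 0 − 12 − 0)/2 = 6/2 = 3.
(Structurally: 0 ring(s) + 3 π bond(s) = 3.)

3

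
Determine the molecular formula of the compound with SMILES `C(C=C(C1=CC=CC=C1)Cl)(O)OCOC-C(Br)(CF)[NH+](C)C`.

Heavy atoms from the SMILES: 1 Br, 15 C, 1 Cl, 1 F, 1 N, 3 O.
Implicit hydrogens by atom environment:
  5 × C (aromatic): 1 H each → 5
  3 × C: 2 H each → 6
  2 × C: 3 H each → 6
  2 × C: 1 H each → 2
  2 × C: no H
  2 × O: no H
  1 × Br: no H
  1 × C (aromatic): no H
  1 × Cl: no H
  1 × F: no H
  1 × N (charge +1): 1 H
  1 × O: 1 H
  Total hydrogens = 21.
Net charge +1.
Molecular formula: C15H21BrClFNO3+

C15H21BrClFNO3+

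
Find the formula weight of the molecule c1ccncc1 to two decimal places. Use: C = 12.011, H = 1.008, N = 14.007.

Molecular formula: C5H5N.
M = 5×12.011 + 5×1.008 + 1×14.007 = 79.10 g/mol.

79.10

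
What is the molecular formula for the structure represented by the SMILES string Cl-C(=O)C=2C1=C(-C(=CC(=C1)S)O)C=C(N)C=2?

C11H8ClNO2S

Heavy atoms from the SMILES: 11 C, 1 Cl, 1 N, 2 O, 1 S.
Implicit hydrogens by atom environment:
  6 × C (aromatic): no H
  4 × C (aromatic): 1 H each → 4
  1 × C: no H
  1 × Cl: no H
  1 × N: 2 H
  1 × O: 1 H
  1 × O: no H
  1 × S: 1 H
  Total hydrogens = 8.
Molecular formula: C11H8ClNO2S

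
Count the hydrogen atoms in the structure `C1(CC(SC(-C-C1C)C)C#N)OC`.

17

Hydrogens are implicit in SMILES; fill each atom to its normal valence:
  4 × C: 1 H each → 4
  3 × C: 3 H each → 9
  2 × C: 2 H each → 4
  1 × C: no H
  1 × N: no H
  1 × O: no H
  1 × S: no H
  Total hydrogens = 17.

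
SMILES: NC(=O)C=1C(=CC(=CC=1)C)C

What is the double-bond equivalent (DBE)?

5

Molecular formula from the SMILES: C9H11NO.
DoU = (2C + 2 + N − H − X)/2 = (2·9 + 2 + 1 − 11 − 0)/2 = 10/2 = 5.
(Structurally: 1 ring(s) + 4 π bond(s) = 5.)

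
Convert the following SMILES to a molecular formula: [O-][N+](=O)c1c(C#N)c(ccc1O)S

Heavy atoms from the SMILES: 7 C, 2 N, 3 O, 1 S.
Implicit hydrogens by atom environment:
  4 × C (aromatic): no H
  2 × C (aromatic): 1 H each → 2
  1 × C: no H
  1 × N (charge +1): no H
  1 × N: no H
  1 × O: 1 H
  1 × O: no H
  1 × O (charge -1): no H
  1 × S: 1 H
  Total hydrogens = 4.
Molecular formula: C7H4N2O3S

C7H4N2O3S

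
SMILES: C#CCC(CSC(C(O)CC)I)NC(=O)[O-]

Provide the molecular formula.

C10H15INO3S-

Heavy atoms from the SMILES: 10 C, 1 I, 1 N, 3 O, 1 S.
Implicit hydrogens by atom environment:
  4 × C: 1 H each → 4
  3 × C: 2 H each → 6
  2 × C: no H
  1 × C: 3 H
  1 × I: no H
  1 × N: 1 H
  1 × O: 1 H
  1 × O: no H
  1 × O (charge -1): no H
  1 × S: no H
  Total hydrogens = 15.
Net charge -1.
Molecular formula: C10H15INO3S-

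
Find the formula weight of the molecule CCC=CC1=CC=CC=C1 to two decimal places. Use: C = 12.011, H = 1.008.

Molecular formula: C10H12.
M = 10×12.011 + 12×1.008 = 132.21 g/mol.

132.21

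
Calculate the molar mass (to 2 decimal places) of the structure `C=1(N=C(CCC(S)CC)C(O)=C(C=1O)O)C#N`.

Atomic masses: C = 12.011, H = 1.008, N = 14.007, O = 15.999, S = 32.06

254.30

Molecular formula: C11H14N2O3S.
M = 11×12.011 + 14×1.008 + 2×14.007 + 3×15.999 + 1×32.06 = 254.30 g/mol.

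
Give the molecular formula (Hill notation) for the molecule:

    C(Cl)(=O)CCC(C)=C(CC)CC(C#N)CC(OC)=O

C14H20ClNO3

Heavy atoms from the SMILES: 14 C, 1 Cl, 1 N, 3 O.
Implicit hydrogens by atom environment:
  5 × C: 2 H each → 10
  5 × C: no H
  3 × C: 3 H each → 9
  3 × O: no H
  1 × C: 1 H
  1 × Cl: no H
  1 × N: no H
  Total hydrogens = 20.
Molecular formula: C14H20ClNO3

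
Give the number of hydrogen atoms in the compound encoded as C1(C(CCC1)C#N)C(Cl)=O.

8

Hydrogens are implicit in SMILES; fill each atom to its normal valence:
  3 × C: 2 H each → 6
  2 × C: 1 H each → 2
  2 × C: no H
  1 × Cl: no H
  1 × N: no H
  1 × O: no H
  Total hydrogens = 8.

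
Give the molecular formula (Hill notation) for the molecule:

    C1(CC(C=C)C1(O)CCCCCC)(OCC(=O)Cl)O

C14H23ClO4

Heavy atoms from the SMILES: 14 C, 1 Cl, 4 O.
Implicit hydrogens by atom environment:
  8 × C: 2 H each → 16
  3 × C: no H
  2 × C: 1 H each → 2
  2 × O: 1 H each → 2
  2 × O: no H
  1 × C: 3 H
  1 × Cl: no H
  Total hydrogens = 23.
Molecular formula: C14H23ClO4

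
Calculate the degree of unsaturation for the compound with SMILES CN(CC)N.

0

Molecular formula from the SMILES: C3H10N2.
DoU = (2C + 2 + N − H − X)/2 = (2·3 + 2 + 2 − 10 − 0)/2 = 0/2 = 0.
(Structurally: 0 ring(s) + 0 π bond(s) = 0.)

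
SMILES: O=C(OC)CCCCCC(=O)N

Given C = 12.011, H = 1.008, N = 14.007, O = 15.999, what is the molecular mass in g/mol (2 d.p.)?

Molecular formula: C8H15NO3.
M = 8×12.011 + 15×1.008 + 1×14.007 + 3×15.999 = 173.21 g/mol.

173.21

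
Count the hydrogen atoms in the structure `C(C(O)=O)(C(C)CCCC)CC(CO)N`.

Hydrogens are implicit in SMILES; fill each atom to its normal valence:
  5 × C: 2 H each → 10
  3 × C: 1 H each → 3
  2 × C: 3 H each → 6
  2 × O: 1 H each → 2
  1 × C: no H
  1 × N: 2 H
  1 × O: no H
  Total hydrogens = 23.

23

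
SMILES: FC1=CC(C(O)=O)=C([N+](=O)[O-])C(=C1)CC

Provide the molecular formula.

C9H8FNO4

Heavy atoms from the SMILES: 9 C, 1 F, 1 N, 4 O.
Implicit hydrogens by atom environment:
  4 × C (aromatic): no H
  2 × C (aromatic): 1 H each → 2
  2 × O: no H
  1 × C: 3 H
  1 × C: 2 H
  1 × C: no H
  1 × F: no H
  1 × N (charge +1): no H
  1 × O: 1 H
  1 × O (charge -1): no H
  Total hydrogens = 8.
Molecular formula: C9H8FNO4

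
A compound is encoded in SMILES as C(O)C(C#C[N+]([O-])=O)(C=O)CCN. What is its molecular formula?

Heavy atoms from the SMILES: 7 C, 2 N, 4 O.
Implicit hydrogens by atom environment:
  3 × C: 2 H each → 6
  3 × C: no H
  2 × O: no H
  1 × C: 1 H
  1 × N: 2 H
  1 × N (charge +1): no H
  1 × O: 1 H
  1 × O (charge -1): no H
  Total hydrogens = 10.
Molecular formula: C7H10N2O4

C7H10N2O4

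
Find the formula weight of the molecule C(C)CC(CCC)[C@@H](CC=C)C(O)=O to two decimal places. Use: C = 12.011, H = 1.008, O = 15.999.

Molecular formula: C12H22O2.
M = 12×12.011 + 22×1.008 + 2×15.999 = 198.31 g/mol.

198.31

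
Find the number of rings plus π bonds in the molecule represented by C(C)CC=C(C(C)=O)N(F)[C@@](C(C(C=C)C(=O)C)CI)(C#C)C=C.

Molecular formula from the SMILES: C19H25FINO2.
DoU = (2C + 2 + N − H − X)/2 = (2·19 + 2 + 1 − 25 − 2)/2 = 14/2 = 7.
(Structurally: 0 ring(s) + 7 π bond(s) = 7.)

7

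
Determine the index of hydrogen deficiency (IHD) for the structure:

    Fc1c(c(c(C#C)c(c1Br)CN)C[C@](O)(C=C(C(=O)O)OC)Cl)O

Molecular formula from the SMILES: C15H14BrClFNO5.
DoU = (2C + 2 + N − H − X)/2 = (2·15 + 2 + 1 − 14 − 3)/2 = 16/2 = 8.
(Structurally: 1 ring(s) + 7 π bond(s) = 8.)

8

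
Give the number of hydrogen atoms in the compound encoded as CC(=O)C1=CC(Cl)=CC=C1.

Hydrogens are implicit in SMILES; fill each atom to its normal valence:
  4 × C (aromatic): 1 H each → 4
  2 × C (aromatic): no H
  1 × C: 3 H
  1 × C: no H
  1 × Cl: no H
  1 × O: no H
  Total hydrogens = 7.

7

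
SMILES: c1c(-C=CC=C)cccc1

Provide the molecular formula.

Heavy atoms from the SMILES: 10 C.
Implicit hydrogens by atom environment:
  5 × C (aromatic): 1 H each → 5
  3 × C: 1 H each → 3
  1 × C: 2 H
  1 × C (aromatic): no H
  Total hydrogens = 10.
Molecular formula: C10H10

C10H10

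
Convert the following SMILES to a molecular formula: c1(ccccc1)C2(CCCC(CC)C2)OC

C15H22O

Heavy atoms from the SMILES: 15 C, 1 O.
Implicit hydrogens by atom environment:
  5 × C: 2 H each → 10
  5 × C (aromatic): 1 H each → 5
  2 × C: 3 H each → 6
  1 × C: 1 H
  1 × C: no H
  1 × C (aromatic): no H
  1 × O: no H
  Total hydrogens = 22.
Molecular formula: C15H22O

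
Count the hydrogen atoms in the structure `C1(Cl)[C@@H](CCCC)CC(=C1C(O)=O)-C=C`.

Hydrogens are implicit in SMILES; fill each atom to its normal valence:
  5 × C: 2 H each → 10
  3 × C: 1 H each → 3
  3 × C: no H
  1 × C: 3 H
  1 × Cl: no H
  1 × O: 1 H
  1 × O: no H
  Total hydrogens = 17.

17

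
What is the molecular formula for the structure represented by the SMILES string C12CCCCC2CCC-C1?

C10H18

Heavy atoms from the SMILES: 10 C.
Implicit hydrogens by atom environment:
  8 × C: 2 H each → 16
  2 × C: 1 H each → 2
  Total hydrogens = 18.
Molecular formula: C10H18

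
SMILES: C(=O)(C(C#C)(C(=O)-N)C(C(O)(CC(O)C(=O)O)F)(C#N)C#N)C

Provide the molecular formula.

Heavy atoms from the SMILES: 13 C, 1 F, 3 N, 6 O.
Implicit hydrogens by atom environment:
  9 × C: no H
  3 × O: 1 H each → 3
  3 × O: no H
  2 × C: 1 H each → 2
  2 × N: no H
  1 × C: 3 H
  1 × C: 2 H
  1 × F: no H
  1 × N: 2 H
  Total hydrogens = 12.
Molecular formula: C13H12FN3O6

C13H12FN3O6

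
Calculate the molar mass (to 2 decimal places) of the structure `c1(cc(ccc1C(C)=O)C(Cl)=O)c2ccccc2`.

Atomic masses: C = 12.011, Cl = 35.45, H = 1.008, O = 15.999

Molecular formula: C15H11ClO2.
M = 15×12.011 + 1×35.45 + 11×1.008 + 2×15.999 = 258.70 g/mol.

258.70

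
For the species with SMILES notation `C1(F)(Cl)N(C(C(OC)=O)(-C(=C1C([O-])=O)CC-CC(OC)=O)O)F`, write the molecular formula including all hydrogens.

C12H13ClF2NO7-

Heavy atoms from the SMILES: 12 C, 1 Cl, 2 F, 1 N, 7 O.
Implicit hydrogens by atom environment:
  7 × C: no H
  5 × O: no H
  3 × C: 2 H each → 6
  2 × C: 3 H each → 6
  2 × F: no H
  1 × Cl: no H
  1 × N: no H
  1 × O: 1 H
  1 × O (charge -1): no H
  Total hydrogens = 13.
Net charge -1.
Molecular formula: C12H13ClF2NO7-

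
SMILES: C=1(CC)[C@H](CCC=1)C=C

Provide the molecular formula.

Heavy atoms from the SMILES: 9 C.
Implicit hydrogens by atom environment:
  4 × C: 2 H each → 8
  3 × C: 1 H each → 3
  1 × C: 3 H
  1 × C: no H
  Total hydrogens = 14.
Molecular formula: C9H14

C9H14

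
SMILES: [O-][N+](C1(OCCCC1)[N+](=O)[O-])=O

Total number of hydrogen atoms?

Hydrogens are implicit in SMILES; fill each atom to its normal valence:
  4 × C: 2 H each → 8
  3 × O: no H
  2 × N (charge +1): no H
  2 × O (charge -1): no H
  1 × C: no H
  Total hydrogens = 8.

8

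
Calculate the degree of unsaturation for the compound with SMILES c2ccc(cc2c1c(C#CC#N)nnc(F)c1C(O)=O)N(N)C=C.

14

Molecular formula from the SMILES: C16H10FN5O2.
DoU = (2C + 2 + N − H − X)/2 = (2·16 + 2 + 5 − 10 − 1)/2 = 28/2 = 14.
(Structurally: 2 ring(s) + 12 π bond(s) = 14.)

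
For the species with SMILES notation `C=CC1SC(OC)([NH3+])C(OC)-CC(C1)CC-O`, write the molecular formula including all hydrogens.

C12H24NO3S+

Heavy atoms from the SMILES: 12 C, 1 N, 3 O, 1 S.
Implicit hydrogens by atom environment:
  5 × C: 2 H each → 10
  4 × C: 1 H each → 4
  2 × C: 3 H each → 6
  2 × O: no H
  1 × C: no H
  1 × N (charge +1): 3 H
  1 × O: 1 H
  1 × S: no H
  Total hydrogens = 24.
Net charge +1.
Molecular formula: C12H24NO3S+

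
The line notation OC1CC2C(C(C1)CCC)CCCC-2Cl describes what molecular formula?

C13H23ClO

Heavy atoms from the SMILES: 13 C, 1 Cl, 1 O.
Implicit hydrogens by atom environment:
  7 × C: 2 H each → 14
  5 × C: 1 H each → 5
  1 × C: 3 H
  1 × Cl: no H
  1 × O: 1 H
  Total hydrogens = 23.
Molecular formula: C13H23ClO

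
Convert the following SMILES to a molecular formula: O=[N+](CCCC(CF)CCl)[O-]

C6H11ClFNO2

Heavy atoms from the SMILES: 6 C, 1 Cl, 1 F, 1 N, 2 O.
Implicit hydrogens by atom environment:
  5 × C: 2 H each → 10
  1 × C: 1 H
  1 × Cl: no H
  1 × F: no H
  1 × N (charge +1): no H
  1 × O: no H
  1 × O (charge -1): no H
  Total hydrogens = 11.
Molecular formula: C6H11ClFNO2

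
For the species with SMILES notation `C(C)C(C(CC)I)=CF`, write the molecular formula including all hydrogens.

Heavy atoms from the SMILES: 7 C, 1 F, 1 I.
Implicit hydrogens by atom environment:
  2 × C: 3 H each → 6
  2 × C: 2 H each → 4
  2 × C: 1 H each → 2
  1 × C: no H
  1 × F: no H
  1 × I: no H
  Total hydrogens = 12.
Molecular formula: C7H12FI

C7H12FI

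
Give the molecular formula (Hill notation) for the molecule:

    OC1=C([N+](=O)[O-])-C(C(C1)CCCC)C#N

Heavy atoms from the SMILES: 10 C, 2 N, 3 O.
Implicit hydrogens by atom environment:
  4 × C: 2 H each → 8
  3 × C: no H
  2 × C: 1 H each → 2
  1 × C: 3 H
  1 × N (charge +1): no H
  1 × N: no H
  1 × O: 1 H
  1 × O: no H
  1 × O (charge -1): no H
  Total hydrogens = 14.
Molecular formula: C10H14N2O3

C10H14N2O3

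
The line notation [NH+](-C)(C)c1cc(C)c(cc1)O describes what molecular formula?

C9H14NO+

Heavy atoms from the SMILES: 9 C, 1 N, 1 O.
Implicit hydrogens by atom environment:
  3 × C: 3 H each → 9
  3 × C (aromatic): 1 H each → 3
  3 × C (aromatic): no H
  1 × N (charge +1): 1 H
  1 × O: 1 H
  Total hydrogens = 14.
Net charge +1.
Molecular formula: C9H14NO+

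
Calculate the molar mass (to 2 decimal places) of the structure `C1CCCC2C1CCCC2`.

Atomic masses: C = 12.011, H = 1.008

Molecular formula: C10H18.
M = 10×12.011 + 18×1.008 = 138.25 g/mol.

138.25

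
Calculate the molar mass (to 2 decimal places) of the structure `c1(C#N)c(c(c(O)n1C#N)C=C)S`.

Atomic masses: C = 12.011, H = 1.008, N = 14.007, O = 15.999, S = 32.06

191.21

Molecular formula: C8H5N3OS.
M = 8×12.011 + 5×1.008 + 3×14.007 + 1×15.999 + 1×32.06 = 191.21 g/mol.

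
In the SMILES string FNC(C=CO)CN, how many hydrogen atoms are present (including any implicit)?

9

Hydrogens are implicit in SMILES; fill each atom to its normal valence:
  3 × C: 1 H each → 3
  1 × C: 2 H
  1 × F: no H
  1 × N: 2 H
  1 × N: 1 H
  1 × O: 1 H
  Total hydrogens = 9.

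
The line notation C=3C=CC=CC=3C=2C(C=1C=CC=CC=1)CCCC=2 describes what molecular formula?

Heavy atoms from the SMILES: 18 C.
Implicit hydrogens by atom environment:
  10 × C (aromatic): 1 H each → 10
  3 × C: 2 H each → 6
  2 × C: 1 H each → 2
  2 × C (aromatic): no H
  1 × C: no H
  Total hydrogens = 18.
Molecular formula: C18H18

C18H18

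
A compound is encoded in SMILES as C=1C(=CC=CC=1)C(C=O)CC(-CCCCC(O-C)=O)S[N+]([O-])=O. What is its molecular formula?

Heavy atoms from the SMILES: 16 C, 1 N, 5 O, 1 S.
Implicit hydrogens by atom environment:
  5 × C: 2 H each → 10
  5 × C (aromatic): 1 H each → 5
  4 × O: no H
  3 × C: 1 H each → 3
  1 × C: 3 H
  1 × C: no H
  1 × C (aromatic): no H
  1 × N (charge +1): no H
  1 × O (charge -1): no H
  1 × S: no H
  Total hydrogens = 21.
Molecular formula: C16H21NO5S

C16H21NO5S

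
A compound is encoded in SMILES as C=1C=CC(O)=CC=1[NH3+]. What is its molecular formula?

Heavy atoms from the SMILES: 6 C, 1 N, 1 O.
Implicit hydrogens by atom environment:
  4 × C (aromatic): 1 H each → 4
  2 × C (aromatic): no H
  1 × N (charge +1): 3 H
  1 × O: 1 H
  Total hydrogens = 8.
Net charge +1.
Molecular formula: C6H8NO+

C6H8NO+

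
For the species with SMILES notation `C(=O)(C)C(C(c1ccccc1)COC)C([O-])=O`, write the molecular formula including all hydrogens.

C13H15O4-

Heavy atoms from the SMILES: 13 C, 4 O.
Implicit hydrogens by atom environment:
  5 × C (aromatic): 1 H each → 5
  3 × O: no H
  2 × C: 3 H each → 6
  2 × C: 1 H each → 2
  2 × C: no H
  1 × C: 2 H
  1 × C (aromatic): no H
  1 × O (charge -1): no H
  Total hydrogens = 15.
Net charge -1.
Molecular formula: C13H15O4-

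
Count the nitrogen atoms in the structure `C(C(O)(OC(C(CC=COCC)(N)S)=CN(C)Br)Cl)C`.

2

The symbol for nitrogen appears 2 times in the SMILES.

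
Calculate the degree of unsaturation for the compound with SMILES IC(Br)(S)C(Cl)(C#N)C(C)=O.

3

Molecular formula from the SMILES: C5H4BrClINOS.
DoU = (2C + 2 + N − H − X)/2 = (2·5 + 2 + 1 − 4 − 3)/2 = 6/2 = 3.
(Structurally: 0 ring(s) + 3 π bond(s) = 3.)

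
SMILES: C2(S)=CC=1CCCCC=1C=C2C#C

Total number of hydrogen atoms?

12

Hydrogens are implicit in SMILES; fill each atom to its normal valence:
  4 × C: 2 H each → 8
  4 × C (aromatic): no H
  2 × C (aromatic): 1 H each → 2
  1 × C: 1 H
  1 × C: no H
  1 × S: 1 H
  Total hydrogens = 12.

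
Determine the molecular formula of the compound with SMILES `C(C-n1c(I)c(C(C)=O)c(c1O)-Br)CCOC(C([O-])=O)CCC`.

C15H20BrINO5-

Heavy atoms from the SMILES: 1 Br, 15 C, 1 I, 1 N, 5 O.
Implicit hydrogens by atom environment:
  6 × C: 2 H each → 12
  4 × C (aromatic): no H
  3 × O: no H
  2 × C: 3 H each → 6
  2 × C: no H
  1 × Br: no H
  1 × C: 1 H
  1 × I: no H
  1 × N (aromatic): no H
  1 × O: 1 H
  1 × O (charge -1): no H
  Total hydrogens = 20.
Net charge -1.
Molecular formula: C15H20BrINO5-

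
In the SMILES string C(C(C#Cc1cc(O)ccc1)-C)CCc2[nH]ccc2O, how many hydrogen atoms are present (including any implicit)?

Hydrogens are implicit in SMILES; fill each atom to its normal valence:
  6 × C (aromatic): 1 H each → 6
  4 × C (aromatic): no H
  3 × C: 2 H each → 6
  2 × C: no H
  2 × O: 1 H each → 2
  1 × C: 3 H
  1 × C: 1 H
  1 × N (aromatic): 1 H
  Total hydrogens = 19.

19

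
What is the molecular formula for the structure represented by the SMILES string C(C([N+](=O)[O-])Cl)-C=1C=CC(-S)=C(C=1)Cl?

Heavy atoms from the SMILES: 8 C, 2 Cl, 1 N, 2 O, 1 S.
Implicit hydrogens by atom environment:
  3 × C (aromatic): 1 H each → 3
  3 × C (aromatic): no H
  2 × Cl: no H
  1 × C: 2 H
  1 × C: 1 H
  1 × N (charge +1): no H
  1 × O: no H
  1 × O (charge -1): no H
  1 × S: 1 H
  Total hydrogens = 7.
Molecular formula: C8H7Cl2NO2S

C8H7Cl2NO2S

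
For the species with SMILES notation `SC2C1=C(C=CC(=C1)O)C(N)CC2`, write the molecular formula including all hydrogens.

Heavy atoms from the SMILES: 10 C, 1 N, 1 O, 1 S.
Implicit hydrogens by atom environment:
  3 × C (aromatic): 1 H each → 3
  3 × C (aromatic): no H
  2 × C: 2 H each → 4
  2 × C: 1 H each → 2
  1 × N: 2 H
  1 × O: 1 H
  1 × S: 1 H
  Total hydrogens = 13.
Molecular formula: C10H13NOS

C10H13NOS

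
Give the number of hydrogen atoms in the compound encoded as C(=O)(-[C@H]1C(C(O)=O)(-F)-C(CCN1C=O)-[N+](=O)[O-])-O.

9

Hydrogens are implicit in SMILES; fill each atom to its normal valence:
  4 × O: no H
  3 × C: 1 H each → 3
  3 × C: no H
  2 × C: 2 H each → 4
  2 × O: 1 H each → 2
  1 × F: no H
  1 × N: no H
  1 × N (charge +1): no H
  1 × O (charge -1): no H
  Total hydrogens = 9.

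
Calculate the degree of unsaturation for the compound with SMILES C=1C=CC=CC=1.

4

Molecular formula from the SMILES: C6H6.
DoU = (2C + 2 + N − H − X)/2 = (2·6 + 2 + 0 − 6 − 0)/2 = 8/2 = 4.
(Structurally: 1 ring(s) + 3 π bond(s) = 4.)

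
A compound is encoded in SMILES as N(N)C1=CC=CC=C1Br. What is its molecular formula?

Heavy atoms from the SMILES: 1 Br, 6 C, 2 N.
Implicit hydrogens by atom environment:
  4 × C (aromatic): 1 H each → 4
  2 × C (aromatic): no H
  1 × Br: no H
  1 × N: 2 H
  1 × N: 1 H
  Total hydrogens = 7.
Molecular formula: C6H7BrN2

C6H7BrN2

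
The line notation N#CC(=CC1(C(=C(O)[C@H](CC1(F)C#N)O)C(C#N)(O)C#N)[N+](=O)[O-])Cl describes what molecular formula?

C13H7ClFN5O5

Heavy atoms from the SMILES: 13 C, 1 Cl, 1 F, 5 N, 5 O.
Implicit hydrogens by atom environment:
  10 × C: no H
  4 × N: no H
  3 × O: 1 H each → 3
  2 × C: 1 H each → 2
  1 × C: 2 H
  1 × Cl: no H
  1 × F: no H
  1 × N (charge +1): no H
  1 × O: no H
  1 × O (charge -1): no H
  Total hydrogens = 7.
Molecular formula: C13H7ClFN5O5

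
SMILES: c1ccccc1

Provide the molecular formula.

C6H6

Heavy atoms from the SMILES: 6 C.
Implicit hydrogens by atom environment:
  6 × C (aromatic): 1 H each → 6
  Total hydrogens = 6.
Molecular formula: C6H6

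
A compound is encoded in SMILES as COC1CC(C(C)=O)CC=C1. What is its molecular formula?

Heavy atoms from the SMILES: 9 C, 2 O.
Implicit hydrogens by atom environment:
  4 × C: 1 H each → 4
  2 × C: 3 H each → 6
  2 × C: 2 H each → 4
  2 × O: no H
  1 × C: no H
  Total hydrogens = 14.
Molecular formula: C9H14O2

C9H14O2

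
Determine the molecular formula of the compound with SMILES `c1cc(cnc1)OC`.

C6H7NO

Heavy atoms from the SMILES: 6 C, 1 N, 1 O.
Implicit hydrogens by atom environment:
  4 × C (aromatic): 1 H each → 4
  1 × C: 3 H
  1 × C (aromatic): no H
  1 × N (aromatic): no H
  1 × O: no H
  Total hydrogens = 7.
Molecular formula: C6H7NO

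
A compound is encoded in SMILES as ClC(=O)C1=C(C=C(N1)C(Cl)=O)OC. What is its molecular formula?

Heavy atoms from the SMILES: 7 C, 2 Cl, 1 N, 3 O.
Implicit hydrogens by atom environment:
  3 × C (aromatic): no H
  3 × O: no H
  2 × C: no H
  2 × Cl: no H
  1 × C: 3 H
  1 × C (aromatic): 1 H
  1 × N (aromatic): 1 H
  Total hydrogens = 5.
Molecular formula: C7H5Cl2NO3

C7H5Cl2NO3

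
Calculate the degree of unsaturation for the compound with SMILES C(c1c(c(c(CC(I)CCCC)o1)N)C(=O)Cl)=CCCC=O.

Molecular formula from the SMILES: C16H21ClINO3.
DoU = (2C + 2 + N − H − X)/2 = (2·16 + 2 + 1 − 21 − 2)/2 = 12/2 = 6.
(Structurally: 1 ring(s) + 5 π bond(s) = 6.)

6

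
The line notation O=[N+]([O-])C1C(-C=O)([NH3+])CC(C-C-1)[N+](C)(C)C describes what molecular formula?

Heavy atoms from the SMILES: 10 C, 3 N, 3 O.
Implicit hydrogens by atom environment:
  3 × C: 3 H each → 9
  3 × C: 2 H each → 6
  3 × C: 1 H each → 3
  2 × N (charge +1): no H
  2 × O: no H
  1 × C: no H
  1 × N (charge +1): 3 H
  1 × O (charge -1): no H
  Total hydrogens = 21.
Net charge +2.
Molecular formula: [C10H21N3O3]2+

[C10H21N3O3]2+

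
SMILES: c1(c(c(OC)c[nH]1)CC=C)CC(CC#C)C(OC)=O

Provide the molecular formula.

C15H19NO3

Heavy atoms from the SMILES: 15 C, 1 N, 3 O.
Implicit hydrogens by atom environment:
  4 × C: 2 H each → 8
  3 × C: 1 H each → 3
  3 × C (aromatic): no H
  3 × O: no H
  2 × C: 3 H each → 6
  2 × C: no H
  1 × C (aromatic): 1 H
  1 × N (aromatic): 1 H
  Total hydrogens = 19.
Molecular formula: C15H19NO3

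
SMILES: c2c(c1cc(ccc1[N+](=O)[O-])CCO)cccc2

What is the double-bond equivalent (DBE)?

Molecular formula from the SMILES: C14H13NO3.
DoU = (2C + 2 + N − H − X)/2 = (2·14 + 2 + 1 − 13 − 0)/2 = 18/2 = 9.
(Structurally: 2 ring(s) + 7 π bond(s) = 9.)

9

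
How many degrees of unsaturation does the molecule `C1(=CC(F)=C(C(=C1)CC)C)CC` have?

Molecular formula from the SMILES: C11H15F.
DoU = (2C + 2 + N − H − X)/2 = (2·11 + 2 + 0 − 15 − 1)/2 = 8/2 = 4.
(Structurally: 1 ring(s) + 3 π bond(s) = 4.)

4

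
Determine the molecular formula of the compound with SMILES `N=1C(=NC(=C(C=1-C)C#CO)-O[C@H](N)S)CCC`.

C11H15N3O2S

Heavy atoms from the SMILES: 11 C, 3 N, 2 O, 1 S.
Implicit hydrogens by atom environment:
  4 × C (aromatic): no H
  2 × C: 3 H each → 6
  2 × C: 2 H each → 4
  2 × C: no H
  2 × N (aromatic): no H
  1 × C: 1 H
  1 × N: 2 H
  1 × O: 1 H
  1 × O: no H
  1 × S: 1 H
  Total hydrogens = 15.
Molecular formula: C11H15N3O2S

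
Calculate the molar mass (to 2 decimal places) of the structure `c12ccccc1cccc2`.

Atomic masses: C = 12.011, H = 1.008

128.17

Molecular formula: C10H8.
M = 10×12.011 + 8×1.008 = 128.17 g/mol.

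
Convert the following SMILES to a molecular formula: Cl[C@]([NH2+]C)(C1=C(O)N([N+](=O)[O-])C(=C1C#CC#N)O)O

C9H8ClN4O5+

Heavy atoms from the SMILES: 9 C, 1 Cl, 4 N, 5 O.
Implicit hydrogens by atom environment:
  4 × C (aromatic): no H
  4 × C: no H
  3 × O: 1 H each → 3
  1 × C: 3 H
  1 × Cl: no H
  1 × N (charge +1): 2 H
  1 × N (aromatic): no H
  1 × N (charge +1): no H
  1 × N: no H
  1 × O: no H
  1 × O (charge -1): no H
  Total hydrogens = 8.
Net charge +1.
Molecular formula: C9H8ClN4O5+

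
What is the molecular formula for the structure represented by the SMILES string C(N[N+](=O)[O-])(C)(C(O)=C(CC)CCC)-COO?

C10H20N2O5

Heavy atoms from the SMILES: 10 C, 2 N, 5 O.
Implicit hydrogens by atom environment:
  4 × C: 2 H each → 8
  3 × C: 3 H each → 9
  3 × C: no H
  2 × O: 1 H each → 2
  2 × O: no H
  1 × N: 1 H
  1 × N (charge +1): no H
  1 × O (charge -1): no H
  Total hydrogens = 20.
Molecular formula: C10H20N2O5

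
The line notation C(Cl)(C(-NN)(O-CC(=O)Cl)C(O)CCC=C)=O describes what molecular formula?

C9H14Cl2N2O4

Heavy atoms from the SMILES: 9 C, 2 Cl, 2 N, 4 O.
Implicit hydrogens by atom environment:
  4 × C: 2 H each → 8
  3 × C: no H
  3 × O: no H
  2 × C: 1 H each → 2
  2 × Cl: no H
  1 × N: 2 H
  1 × N: 1 H
  1 × O: 1 H
  Total hydrogens = 14.
Molecular formula: C9H14Cl2N2O4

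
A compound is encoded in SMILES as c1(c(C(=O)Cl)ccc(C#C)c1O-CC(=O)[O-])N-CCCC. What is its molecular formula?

C15H15ClNO4-

Heavy atoms from the SMILES: 15 C, 1 Cl, 1 N, 4 O.
Implicit hydrogens by atom environment:
  4 × C: 2 H each → 8
  4 × C (aromatic): no H
  3 × C: no H
  3 × O: no H
  2 × C (aromatic): 1 H each → 2
  1 × C: 3 H
  1 × C: 1 H
  1 × Cl: no H
  1 × N: 1 H
  1 × O (charge -1): no H
  Total hydrogens = 15.
Net charge -1.
Molecular formula: C15H15ClNO4-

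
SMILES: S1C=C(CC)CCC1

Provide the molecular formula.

Heavy atoms from the SMILES: 7 C, 1 S.
Implicit hydrogens by atom environment:
  4 × C: 2 H each → 8
  1 × C: 3 H
  1 × C: 1 H
  1 × C: no H
  1 × S: no H
  Total hydrogens = 12.
Molecular formula: C7H12S

C7H12S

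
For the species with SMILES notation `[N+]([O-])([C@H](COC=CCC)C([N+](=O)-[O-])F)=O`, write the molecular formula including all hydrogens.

C7H11FN2O5

Heavy atoms from the SMILES: 7 C, 1 F, 2 N, 5 O.
Implicit hydrogens by atom environment:
  4 × C: 1 H each → 4
  3 × O: no H
  2 × C: 2 H each → 4
  2 × N (charge +1): no H
  2 × O (charge -1): no H
  1 × C: 3 H
  1 × F: no H
  Total hydrogens = 11.
Molecular formula: C7H11FN2O5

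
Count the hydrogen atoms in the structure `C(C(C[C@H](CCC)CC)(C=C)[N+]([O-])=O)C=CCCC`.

29

Hydrogens are implicit in SMILES; fill each atom to its normal valence:
  8 × C: 2 H each → 16
  4 × C: 1 H each → 4
  3 × C: 3 H each → 9
  1 × C: no H
  1 × N (charge +1): no H
  1 × O: no H
  1 × O (charge -1): no H
  Total hydrogens = 29.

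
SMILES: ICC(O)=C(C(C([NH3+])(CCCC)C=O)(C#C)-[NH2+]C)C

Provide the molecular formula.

Heavy atoms from the SMILES: 14 C, 1 I, 2 N, 2 O.
Implicit hydrogens by atom environment:
  5 × C: no H
  4 × C: 2 H each → 8
  3 × C: 3 H each → 9
  2 × C: 1 H each → 2
  1 × I: no H
  1 × N (charge +1): 3 H
  1 × N (charge +1): 2 H
  1 × O: 1 H
  1 × O: no H
  Total hydrogens = 25.
Net charge +2.
Molecular formula: [C14H25IN2O2]2+

[C14H25IN2O2]2+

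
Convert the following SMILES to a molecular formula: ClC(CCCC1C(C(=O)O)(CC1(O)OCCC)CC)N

C14H26ClNO4

Heavy atoms from the SMILES: 14 C, 1 Cl, 1 N, 4 O.
Implicit hydrogens by atom environment:
  7 × C: 2 H each → 14
  3 × C: no H
  2 × C: 3 H each → 6
  2 × C: 1 H each → 2
  2 × O: 1 H each → 2
  2 × O: no H
  1 × Cl: no H
  1 × N: 2 H
  Total hydrogens = 26.
Molecular formula: C14H26ClNO4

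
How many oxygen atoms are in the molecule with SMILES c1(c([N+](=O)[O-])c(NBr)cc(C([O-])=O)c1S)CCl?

4

The symbol for oxygen appears 4 times in the SMILES.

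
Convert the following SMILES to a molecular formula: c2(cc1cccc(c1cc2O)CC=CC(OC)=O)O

Heavy atoms from the SMILES: 15 C, 4 O.
Implicit hydrogens by atom environment:
  5 × C (aromatic): 1 H each → 5
  5 × C (aromatic): no H
  2 × C: 1 H each → 2
  2 × O: 1 H each → 2
  2 × O: no H
  1 × C: 3 H
  1 × C: 2 H
  1 × C: no H
  Total hydrogens = 14.
Molecular formula: C15H14O4

C15H14O4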